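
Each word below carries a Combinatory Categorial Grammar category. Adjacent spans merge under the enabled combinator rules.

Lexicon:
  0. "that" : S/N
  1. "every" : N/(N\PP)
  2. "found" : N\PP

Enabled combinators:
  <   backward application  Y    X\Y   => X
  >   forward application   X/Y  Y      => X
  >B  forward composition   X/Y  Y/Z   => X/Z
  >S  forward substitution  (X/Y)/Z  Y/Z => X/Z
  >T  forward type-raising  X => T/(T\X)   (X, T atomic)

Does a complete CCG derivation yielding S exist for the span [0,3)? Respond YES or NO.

[0,3] S   >
  [0,1] "that" : S/N
  [1,3] N   >
    [1,2] "every" : N/(N\PP)
    [2,3] "found" : N\PP

YES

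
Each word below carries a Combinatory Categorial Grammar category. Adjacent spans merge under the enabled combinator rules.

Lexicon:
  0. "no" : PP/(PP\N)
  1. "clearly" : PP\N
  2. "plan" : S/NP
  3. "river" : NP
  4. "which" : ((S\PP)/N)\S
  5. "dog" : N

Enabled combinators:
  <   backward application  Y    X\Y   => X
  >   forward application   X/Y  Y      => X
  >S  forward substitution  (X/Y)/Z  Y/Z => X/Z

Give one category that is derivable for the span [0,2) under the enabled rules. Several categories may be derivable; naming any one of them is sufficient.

[0,6] S   <
  [0,2] PP   >
    [0,1] "no" : PP/(PP\N)
    [1,2] "clearly" : PP\N
  [2,6] S\PP   >
    [2,5] (S\PP)/N   <
      [2,4] S   >
        [2,3] "plan" : S/NP
        [3,4] "river" : NP
      [4,5] "which" : ((S\PP)/N)\S
    [5,6] "dog" : N

PP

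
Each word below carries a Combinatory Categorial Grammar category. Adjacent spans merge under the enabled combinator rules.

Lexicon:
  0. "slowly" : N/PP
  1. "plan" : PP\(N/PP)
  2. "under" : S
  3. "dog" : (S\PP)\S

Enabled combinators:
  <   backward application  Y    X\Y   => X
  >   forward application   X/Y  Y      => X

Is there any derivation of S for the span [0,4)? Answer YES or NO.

YES

[0,4] S   <
  [0,2] PP   <
    [0,1] "slowly" : N/PP
    [1,2] "plan" : PP\(N/PP)
  [2,4] S\PP   <
    [2,3] "under" : S
    [3,4] "dog" : (S\PP)\S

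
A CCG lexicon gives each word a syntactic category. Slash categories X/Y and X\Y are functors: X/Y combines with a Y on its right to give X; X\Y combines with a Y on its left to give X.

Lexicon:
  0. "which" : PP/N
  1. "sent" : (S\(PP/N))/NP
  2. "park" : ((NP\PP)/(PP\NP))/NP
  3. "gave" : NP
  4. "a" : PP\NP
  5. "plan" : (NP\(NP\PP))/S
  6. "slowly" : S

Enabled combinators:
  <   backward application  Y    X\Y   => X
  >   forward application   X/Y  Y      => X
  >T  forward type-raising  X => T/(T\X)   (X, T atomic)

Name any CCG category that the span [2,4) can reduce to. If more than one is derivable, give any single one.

[0,7] S   <
  [0,1] "which" : PP/N
  [1,7] S\(PP/N)   >
    [1,2] "sent" : (S\(PP/N))/NP
    [2,7] NP   <
      [2,5] NP\PP   >
        [2,4] (NP\PP)/(PP\NP)   >
          [2,3] "park" : ((NP\PP)/(PP\NP))/NP
          [3,4] "gave" : NP
        [4,5] "a" : PP\NP
      [5,7] NP\(NP\PP)   >
        [5,6] "plan" : (NP\(NP\PP))/S
        [6,7] "slowly" : S

(NP\PP)/(PP\NP)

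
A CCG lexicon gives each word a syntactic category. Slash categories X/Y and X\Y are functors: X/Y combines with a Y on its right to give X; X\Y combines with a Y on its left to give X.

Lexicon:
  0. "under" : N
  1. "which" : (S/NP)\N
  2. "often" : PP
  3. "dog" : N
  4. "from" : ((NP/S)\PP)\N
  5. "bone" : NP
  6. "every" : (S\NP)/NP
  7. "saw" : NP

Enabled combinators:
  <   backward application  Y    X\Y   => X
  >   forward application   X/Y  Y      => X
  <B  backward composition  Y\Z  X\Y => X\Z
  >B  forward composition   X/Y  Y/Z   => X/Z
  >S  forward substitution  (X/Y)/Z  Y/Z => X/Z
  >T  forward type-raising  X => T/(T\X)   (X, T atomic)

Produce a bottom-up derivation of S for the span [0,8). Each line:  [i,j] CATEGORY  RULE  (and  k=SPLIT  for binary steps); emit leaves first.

[0,8] S   >
  [0,2] S/NP   <
    [0,1] "under" : N
    [1,2] "which" : (S/NP)\N
  [2,8] NP   >
    [2,5] NP/S   <
      [2,3] "often" : PP
      [3,5] (NP/S)\PP   <
        [3,4] "dog" : N
        [4,5] "from" : ((NP/S)\PP)\N
    [5,8] S   >
      [5,6] S/(S\NP)   >T
        [5,6] "bone" : NP
      [6,8] S\NP   >
        [6,7] "every" : (S\NP)/NP
        [7,8] "saw" : NP

[0,1] N  lex  "under"
[1,2] (S/NP)\N  lex  "which"
[0,2] S/NP  <  k=1
[2,3] PP  lex  "often"
[3,4] N  lex  "dog"
[4,5] ((NP/S)\PP)\N  lex  "from"
[3,5] (NP/S)\PP  <  k=4
[2,5] NP/S  <  k=3
[5,6] NP  lex  "bone"
[5,6] S/(S\NP)  >T
[6,7] (S\NP)/NP  lex  "every"
[7,8] NP  lex  "saw"
[6,8] S\NP  >  k=7
[5,8] S  >  k=6
[2,8] NP  >  k=5
[0,8] S  >  k=2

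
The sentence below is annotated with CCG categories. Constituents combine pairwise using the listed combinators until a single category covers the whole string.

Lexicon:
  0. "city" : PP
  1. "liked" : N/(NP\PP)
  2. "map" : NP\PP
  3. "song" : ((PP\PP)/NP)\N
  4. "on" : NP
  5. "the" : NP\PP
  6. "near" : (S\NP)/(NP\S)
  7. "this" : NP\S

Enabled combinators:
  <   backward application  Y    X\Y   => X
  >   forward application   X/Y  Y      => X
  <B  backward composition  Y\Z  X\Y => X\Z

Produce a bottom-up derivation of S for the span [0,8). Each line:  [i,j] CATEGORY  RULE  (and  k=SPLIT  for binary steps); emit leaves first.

[0,1] PP  lex  "city"
[1,2] N/(NP\PP)  lex  "liked"
[2,3] NP\PP  lex  "map"
[1,3] N  >  k=2
[3,4] ((PP\PP)/NP)\N  lex  "song"
[1,4] (PP\PP)/NP  <  k=3
[4,5] NP  lex  "on"
[1,5] PP\PP  >  k=4
[5,6] NP\PP  lex  "the"
[1,6] NP\PP  <B  k=5
[0,6] NP  <  k=1
[6,7] (S\NP)/(NP\S)  lex  "near"
[7,8] NP\S  lex  "this"
[6,8] S\NP  >  k=7
[0,8] S  <  k=6

[0,8] S   <
  [0,6] NP   <
    [0,1] "city" : PP
    [1,6] NP\PP   <B
      [1,5] PP\PP   >
        [1,4] (PP\PP)/NP   <
          [1,3] N   >
            [1,2] "liked" : N/(NP\PP)
            [2,3] "map" : NP\PP
          [3,4] "song" : ((PP\PP)/NP)\N
        [4,5] "on" : NP
      [5,6] "the" : NP\PP
  [6,8] S\NP   >
    [6,7] "near" : (S\NP)/(NP\S)
    [7,8] "this" : NP\S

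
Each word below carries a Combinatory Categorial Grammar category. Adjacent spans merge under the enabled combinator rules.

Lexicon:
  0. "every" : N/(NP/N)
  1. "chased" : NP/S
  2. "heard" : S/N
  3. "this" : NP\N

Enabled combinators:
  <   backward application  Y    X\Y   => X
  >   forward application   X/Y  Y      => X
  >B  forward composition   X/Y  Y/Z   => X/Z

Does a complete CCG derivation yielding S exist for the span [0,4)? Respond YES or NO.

N/(NP/N) NP/S S/N NP\N
CKY chart[0,4] = {NP}; S ∉ chart

NO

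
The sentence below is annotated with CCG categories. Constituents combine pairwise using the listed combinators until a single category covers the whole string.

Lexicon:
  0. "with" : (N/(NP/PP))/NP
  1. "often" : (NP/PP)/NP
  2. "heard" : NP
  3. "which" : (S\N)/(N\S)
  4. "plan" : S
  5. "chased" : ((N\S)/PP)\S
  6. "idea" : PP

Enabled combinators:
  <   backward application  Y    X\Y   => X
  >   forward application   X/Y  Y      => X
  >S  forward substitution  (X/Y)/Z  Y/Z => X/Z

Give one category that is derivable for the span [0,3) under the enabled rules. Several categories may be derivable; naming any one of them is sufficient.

N

[0,7] S   <
  [0,3] N   >
    [0,2] N/NP   >S
      [0,1] "with" : (N/(NP/PP))/NP
      [1,2] "often" : (NP/PP)/NP
    [2,3] "heard" : NP
  [3,7] S\N   >
    [3,4] "which" : (S\N)/(N\S)
    [4,7] N\S   >
      [4,6] (N\S)/PP   <
        [4,5] "plan" : S
        [5,6] "chased" : ((N\S)/PP)\S
      [6,7] "idea" : PP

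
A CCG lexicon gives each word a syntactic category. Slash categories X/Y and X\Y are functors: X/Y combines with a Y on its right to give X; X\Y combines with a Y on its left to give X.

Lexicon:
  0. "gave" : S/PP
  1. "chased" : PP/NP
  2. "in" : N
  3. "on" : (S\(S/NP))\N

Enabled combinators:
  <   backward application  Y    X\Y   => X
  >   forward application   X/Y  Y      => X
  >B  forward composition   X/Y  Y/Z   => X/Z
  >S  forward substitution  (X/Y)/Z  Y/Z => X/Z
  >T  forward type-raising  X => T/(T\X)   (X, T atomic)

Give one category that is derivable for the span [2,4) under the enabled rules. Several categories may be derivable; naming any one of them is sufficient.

S\(S/NP)

[0,4] S   <
  [0,2] S/NP   >B
    [0,1] "gave" : S/PP
    [1,2] "chased" : PP/NP
  [2,4] S\(S/NP)   <
    [2,3] "in" : N
    [3,4] "on" : (S\(S/NP))\N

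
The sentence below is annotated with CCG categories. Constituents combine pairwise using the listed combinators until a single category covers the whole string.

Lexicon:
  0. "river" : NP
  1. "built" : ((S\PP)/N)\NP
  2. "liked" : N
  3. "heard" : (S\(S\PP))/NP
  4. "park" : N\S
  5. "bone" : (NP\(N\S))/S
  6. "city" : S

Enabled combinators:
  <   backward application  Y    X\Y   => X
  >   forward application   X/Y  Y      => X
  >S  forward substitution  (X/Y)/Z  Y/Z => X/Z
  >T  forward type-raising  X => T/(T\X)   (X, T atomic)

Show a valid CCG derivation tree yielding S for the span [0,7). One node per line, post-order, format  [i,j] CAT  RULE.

[0,1] NP  lex  "river"
[1,2] ((S\PP)/N)\NP  lex  "built"
[0,2] (S\PP)/N  <  k=1
[2,3] N  lex  "liked"
[0,3] S\PP  >  k=2
[3,4] (S\(S\PP))/NP  lex  "heard"
[4,5] N\S  lex  "park"
[5,6] (NP\(N\S))/S  lex  "bone"
[6,7] S  lex  "city"
[5,7] NP\(N\S)  >  k=6
[4,7] NP  <  k=5
[3,7] S\(S\PP)  >  k=4
[0,7] S  <  k=3

[0,7] S   <
  [0,3] S\PP   >
    [0,2] (S\PP)/N   <
      [0,1] "river" : NP
      [1,2] "built" : ((S\PP)/N)\NP
    [2,3] "liked" : N
  [3,7] S\(S\PP)   >
    [3,4] "heard" : (S\(S\PP))/NP
    [4,7] NP   <
      [4,5] "park" : N\S
      [5,7] NP\(N\S)   >
        [5,6] "bone" : (NP\(N\S))/S
        [6,7] "city" : S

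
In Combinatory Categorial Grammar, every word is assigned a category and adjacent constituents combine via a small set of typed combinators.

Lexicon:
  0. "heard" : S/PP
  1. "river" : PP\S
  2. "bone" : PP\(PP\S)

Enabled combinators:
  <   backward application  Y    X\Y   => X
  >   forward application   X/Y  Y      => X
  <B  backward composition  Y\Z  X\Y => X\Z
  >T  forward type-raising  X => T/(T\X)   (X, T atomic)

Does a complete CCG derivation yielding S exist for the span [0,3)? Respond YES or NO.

[0,3] S   >
  [0,1] "heard" : S/PP
  [1,3] PP   <
    [1,2] "river" : PP\S
    [2,3] "bone" : PP\(PP\S)

YES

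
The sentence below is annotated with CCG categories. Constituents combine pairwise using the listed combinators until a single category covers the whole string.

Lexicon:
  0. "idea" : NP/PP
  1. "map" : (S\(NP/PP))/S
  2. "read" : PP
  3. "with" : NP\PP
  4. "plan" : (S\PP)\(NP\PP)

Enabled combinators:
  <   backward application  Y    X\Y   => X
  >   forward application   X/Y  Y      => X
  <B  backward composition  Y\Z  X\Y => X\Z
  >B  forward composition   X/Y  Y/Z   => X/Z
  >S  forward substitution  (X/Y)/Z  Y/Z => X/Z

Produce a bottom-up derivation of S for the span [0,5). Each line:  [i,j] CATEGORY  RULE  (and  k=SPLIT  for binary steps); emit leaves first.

[0,5] S   <
  [0,1] "idea" : NP/PP
  [1,5] S\(NP/PP)   >
    [1,2] "map" : (S\(NP/PP))/S
    [2,5] S   <
      [2,3] "read" : PP
      [3,5] S\PP   <
        [3,4] "with" : NP\PP
        [4,5] "plan" : (S\PP)\(NP\PP)

[0,1] NP/PP  lex  "idea"
[1,2] (S\(NP/PP))/S  lex  "map"
[2,3] PP  lex  "read"
[3,4] NP\PP  lex  "with"
[4,5] (S\PP)\(NP\PP)  lex  "plan"
[3,5] S\PP  <  k=4
[2,5] S  <  k=3
[1,5] S\(NP/PP)  >  k=2
[0,5] S  <  k=1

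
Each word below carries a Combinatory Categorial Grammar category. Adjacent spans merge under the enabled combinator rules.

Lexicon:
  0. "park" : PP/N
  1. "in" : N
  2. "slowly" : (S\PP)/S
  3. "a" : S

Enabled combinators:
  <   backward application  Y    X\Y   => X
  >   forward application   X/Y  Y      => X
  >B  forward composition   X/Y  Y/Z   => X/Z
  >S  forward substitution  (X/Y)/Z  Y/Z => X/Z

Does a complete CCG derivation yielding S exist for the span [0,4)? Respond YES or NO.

[0,4] S   <
  [0,2] PP   >
    [0,1] "park" : PP/N
    [1,2] "in" : N
  [2,4] S\PP   >
    [2,3] "slowly" : (S\PP)/S
    [3,4] "a" : S

YES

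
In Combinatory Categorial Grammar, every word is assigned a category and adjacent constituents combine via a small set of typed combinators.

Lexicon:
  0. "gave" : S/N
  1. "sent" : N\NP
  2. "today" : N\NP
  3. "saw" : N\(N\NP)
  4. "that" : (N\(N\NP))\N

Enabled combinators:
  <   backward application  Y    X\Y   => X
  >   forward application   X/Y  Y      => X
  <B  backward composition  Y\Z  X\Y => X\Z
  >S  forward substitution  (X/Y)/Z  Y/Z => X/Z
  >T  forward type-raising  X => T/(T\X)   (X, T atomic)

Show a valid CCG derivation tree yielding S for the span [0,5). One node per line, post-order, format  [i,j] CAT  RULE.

[0,5] S   >
  [0,1] "gave" : S/N
  [1,5] N   <
    [1,2] "sent" : N\NP
    [2,5] N\(N\NP)   <
      [2,4] N   <
        [2,3] "today" : N\NP
        [3,4] "saw" : N\(N\NP)
      [4,5] "that" : (N\(N\NP))\N

[0,1] S/N  lex  "gave"
[1,2] N\NP  lex  "sent"
[2,3] N\NP  lex  "today"
[3,4] N\(N\NP)  lex  "saw"
[2,4] N  <  k=3
[4,5] (N\(N\NP))\N  lex  "that"
[2,5] N\(N\NP)  <  k=4
[1,5] N  <  k=2
[0,5] S  >  k=1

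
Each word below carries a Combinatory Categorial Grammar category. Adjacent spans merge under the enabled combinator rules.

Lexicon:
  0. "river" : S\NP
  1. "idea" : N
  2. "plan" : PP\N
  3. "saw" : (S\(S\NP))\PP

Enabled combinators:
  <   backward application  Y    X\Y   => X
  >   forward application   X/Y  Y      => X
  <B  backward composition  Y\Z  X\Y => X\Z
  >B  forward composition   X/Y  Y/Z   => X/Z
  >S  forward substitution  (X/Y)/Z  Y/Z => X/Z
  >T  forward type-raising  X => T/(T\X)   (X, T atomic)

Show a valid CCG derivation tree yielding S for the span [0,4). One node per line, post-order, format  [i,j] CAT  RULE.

[0,1] S\NP  lex  "river"
[1,2] N  lex  "idea"
[2,3] PP\N  lex  "plan"
[1,3] PP  <  k=2
[3,4] (S\(S\NP))\PP  lex  "saw"
[1,4] S\(S\NP)  <  k=3
[0,4] S  <  k=1

[0,4] S   <
  [0,1] "river" : S\NP
  [1,4] S\(S\NP)   <
    [1,3] PP   <
      [1,2] "idea" : N
      [2,3] "plan" : PP\N
    [3,4] "saw" : (S\(S\NP))\PP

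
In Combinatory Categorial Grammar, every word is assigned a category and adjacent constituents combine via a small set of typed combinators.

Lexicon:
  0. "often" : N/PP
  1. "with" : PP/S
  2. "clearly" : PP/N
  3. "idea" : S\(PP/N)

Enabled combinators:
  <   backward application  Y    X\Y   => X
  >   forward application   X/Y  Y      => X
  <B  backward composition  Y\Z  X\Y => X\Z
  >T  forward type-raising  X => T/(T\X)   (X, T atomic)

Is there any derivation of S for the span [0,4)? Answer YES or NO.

N/PP PP/S PP/N S\(PP/N)
CKY chart[0,4] = {N, N/(N\N), NP/(NP\N), PP/(PP\N), S/(S\N)}; S ∉ chart

NO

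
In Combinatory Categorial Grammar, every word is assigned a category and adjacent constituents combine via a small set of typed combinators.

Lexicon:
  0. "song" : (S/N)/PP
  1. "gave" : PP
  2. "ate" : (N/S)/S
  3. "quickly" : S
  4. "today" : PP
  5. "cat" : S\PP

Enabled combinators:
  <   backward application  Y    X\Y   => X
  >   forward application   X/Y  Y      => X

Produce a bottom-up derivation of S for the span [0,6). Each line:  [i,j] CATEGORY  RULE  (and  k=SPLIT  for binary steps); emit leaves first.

[0,1] (S/N)/PP  lex  "song"
[1,2] PP  lex  "gave"
[0,2] S/N  >  k=1
[2,3] (N/S)/S  lex  "ate"
[3,4] S  lex  "quickly"
[2,4] N/S  >  k=3
[4,5] PP  lex  "today"
[5,6] S\PP  lex  "cat"
[4,6] S  <  k=5
[2,6] N  >  k=4
[0,6] S  >  k=2

[0,6] S   >
  [0,2] S/N   >
    [0,1] "song" : (S/N)/PP
    [1,2] "gave" : PP
  [2,6] N   >
    [2,4] N/S   >
      [2,3] "ate" : (N/S)/S
      [3,4] "quickly" : S
    [4,6] S   <
      [4,5] "today" : PP
      [5,6] "cat" : S\PP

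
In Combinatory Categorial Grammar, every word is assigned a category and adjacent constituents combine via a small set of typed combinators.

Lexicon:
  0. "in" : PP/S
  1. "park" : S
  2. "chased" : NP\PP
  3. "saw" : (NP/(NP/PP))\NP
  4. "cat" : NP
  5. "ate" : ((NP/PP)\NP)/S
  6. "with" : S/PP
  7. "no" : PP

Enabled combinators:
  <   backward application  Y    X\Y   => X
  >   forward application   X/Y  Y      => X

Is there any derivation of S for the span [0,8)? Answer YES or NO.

NO

PP/S S NP\PP (NP/(NP/PP))\NP NP ((NP/PP)\NP)/S S/PP PP
CKY chart[0,8] = {NP}; S ∉ chart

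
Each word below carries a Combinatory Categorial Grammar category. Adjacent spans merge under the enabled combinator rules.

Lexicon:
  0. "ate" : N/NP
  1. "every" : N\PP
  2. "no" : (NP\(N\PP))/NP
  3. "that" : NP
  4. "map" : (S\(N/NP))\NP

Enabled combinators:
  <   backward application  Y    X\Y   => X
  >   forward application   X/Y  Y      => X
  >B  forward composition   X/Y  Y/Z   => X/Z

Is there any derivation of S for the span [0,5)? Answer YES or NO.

YES

[0,5] S   <
  [0,1] "ate" : N/NP
  [1,5] S\(N/NP)   <
    [1,4] NP   <
      [1,2] "every" : N\PP
      [2,4] NP\(N\PP)   >
        [2,3] "no" : (NP\(N\PP))/NP
        [3,4] "that" : NP
    [4,5] "map" : (S\(N/NP))\NP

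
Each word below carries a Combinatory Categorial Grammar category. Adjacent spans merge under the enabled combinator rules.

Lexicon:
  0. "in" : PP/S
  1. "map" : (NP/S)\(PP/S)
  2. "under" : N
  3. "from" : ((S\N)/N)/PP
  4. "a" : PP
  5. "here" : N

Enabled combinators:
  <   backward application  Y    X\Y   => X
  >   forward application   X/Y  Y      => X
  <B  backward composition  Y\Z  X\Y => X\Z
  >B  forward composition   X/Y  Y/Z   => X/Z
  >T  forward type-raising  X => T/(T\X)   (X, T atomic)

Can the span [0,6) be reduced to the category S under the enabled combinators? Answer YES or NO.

PP/S (NP/S)\(PP/S) N ((S\N)/N)/PP PP N
CKY chart[0,6] = {N/(N\NP), NP, NP/(NP\NP), NP/(N\N), NP/(S\S), PP/(PP\NP), S/(S\NP)}; S ∉ chart

NO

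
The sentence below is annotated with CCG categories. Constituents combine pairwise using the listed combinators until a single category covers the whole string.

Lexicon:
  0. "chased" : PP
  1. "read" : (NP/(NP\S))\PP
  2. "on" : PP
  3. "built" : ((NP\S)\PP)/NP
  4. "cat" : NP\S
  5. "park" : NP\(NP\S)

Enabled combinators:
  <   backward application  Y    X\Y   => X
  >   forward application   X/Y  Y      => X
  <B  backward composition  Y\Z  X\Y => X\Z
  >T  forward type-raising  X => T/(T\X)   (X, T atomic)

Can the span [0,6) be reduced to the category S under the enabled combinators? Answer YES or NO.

PP (NP/(NP\S))\PP PP ((NP\S)\PP)/NP NP\S NP\(NP\S)
CKY chart[0,6] = {N/(N\NP), NP, NP/(NP\NP), PP/(PP\NP), S/(S\NP)}; S ∉ chart

NO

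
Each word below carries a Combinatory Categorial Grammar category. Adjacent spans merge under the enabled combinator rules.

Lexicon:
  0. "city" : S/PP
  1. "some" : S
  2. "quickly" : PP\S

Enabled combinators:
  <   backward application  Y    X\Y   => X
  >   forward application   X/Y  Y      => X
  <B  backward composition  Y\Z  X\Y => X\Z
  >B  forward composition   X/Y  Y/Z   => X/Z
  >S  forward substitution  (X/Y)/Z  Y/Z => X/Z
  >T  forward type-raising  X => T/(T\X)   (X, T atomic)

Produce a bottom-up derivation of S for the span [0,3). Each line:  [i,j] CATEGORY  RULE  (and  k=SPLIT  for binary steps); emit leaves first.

[0,3] S   >
  [0,1] "city" : S/PP
  [1,3] PP   <
    [1,2] "some" : S
    [2,3] "quickly" : PP\S

[0,1] S/PP  lex  "city"
[1,2] S  lex  "some"
[2,3] PP\S  lex  "quickly"
[1,3] PP  <  k=2
[0,3] S  >  k=1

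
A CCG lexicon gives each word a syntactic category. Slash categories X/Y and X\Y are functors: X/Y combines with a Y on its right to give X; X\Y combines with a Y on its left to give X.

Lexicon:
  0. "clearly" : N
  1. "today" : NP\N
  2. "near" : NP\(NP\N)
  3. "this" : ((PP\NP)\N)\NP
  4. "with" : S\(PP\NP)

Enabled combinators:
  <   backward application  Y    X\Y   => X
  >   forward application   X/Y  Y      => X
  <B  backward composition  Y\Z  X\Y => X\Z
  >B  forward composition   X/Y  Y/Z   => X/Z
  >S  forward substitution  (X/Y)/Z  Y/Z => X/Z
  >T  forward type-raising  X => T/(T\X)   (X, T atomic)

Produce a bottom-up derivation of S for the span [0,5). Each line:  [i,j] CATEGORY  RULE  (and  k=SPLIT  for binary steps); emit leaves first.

[0,1] N  lex  "clearly"
[0,1] S/(S\N)  >T
[1,2] NP\N  lex  "today"
[2,3] NP\(NP\N)  lex  "near"
[1,3] NP  <  k=2
[3,4] ((PP\NP)\N)\NP  lex  "this"
[1,4] (PP\NP)\N  <  k=3
[4,5] S\(PP\NP)  lex  "with"
[1,5] S\N  <B  k=4
[0,5] S  >  k=1

[0,5] S   >
  [0,1] S/(S\N)   >T
    [0,1] "clearly" : N
  [1,5] S\N   <B
    [1,4] (PP\NP)\N   <
      [1,3] NP   <
        [1,2] "today" : NP\N
        [2,3] "near" : NP\(NP\N)
      [3,4] "this" : ((PP\NP)\N)\NP
    [4,5] "with" : S\(PP\NP)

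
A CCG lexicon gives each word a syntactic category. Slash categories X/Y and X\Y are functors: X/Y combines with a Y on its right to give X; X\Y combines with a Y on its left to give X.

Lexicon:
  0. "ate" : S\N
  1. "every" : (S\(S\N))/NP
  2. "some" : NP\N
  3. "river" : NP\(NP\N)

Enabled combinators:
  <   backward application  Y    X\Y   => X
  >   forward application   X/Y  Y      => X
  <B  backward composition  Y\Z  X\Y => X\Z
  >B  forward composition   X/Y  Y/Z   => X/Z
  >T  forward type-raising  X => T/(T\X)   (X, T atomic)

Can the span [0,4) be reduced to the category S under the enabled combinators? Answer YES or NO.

YES

[0,4] S   <
  [0,1] "ate" : S\N
  [1,4] S\(S\N)   >
    [1,2] "every" : (S\(S\N))/NP
    [2,4] NP   <
      [2,3] "some" : NP\N
      [3,4] "river" : NP\(NP\N)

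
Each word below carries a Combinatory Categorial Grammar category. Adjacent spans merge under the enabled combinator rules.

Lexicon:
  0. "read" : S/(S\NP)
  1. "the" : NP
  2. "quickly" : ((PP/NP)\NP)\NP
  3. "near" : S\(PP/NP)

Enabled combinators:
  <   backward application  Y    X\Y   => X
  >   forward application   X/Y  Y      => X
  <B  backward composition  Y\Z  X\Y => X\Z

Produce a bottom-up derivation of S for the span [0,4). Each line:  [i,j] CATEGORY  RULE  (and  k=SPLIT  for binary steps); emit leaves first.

[0,1] S/(S\NP)  lex  "read"
[1,2] NP  lex  "the"
[2,3] ((PP/NP)\NP)\NP  lex  "quickly"
[1,3] (PP/NP)\NP  <  k=2
[3,4] S\(PP/NP)  lex  "near"
[1,4] S\NP  <B  k=3
[0,4] S  >  k=1

[0,4] S   >
  [0,1] "read" : S/(S\NP)
  [1,4] S\NP   <B
    [1,3] (PP/NP)\NP   <
      [1,2] "the" : NP
      [2,3] "quickly" : ((PP/NP)\NP)\NP
    [3,4] "near" : S\(PP/NP)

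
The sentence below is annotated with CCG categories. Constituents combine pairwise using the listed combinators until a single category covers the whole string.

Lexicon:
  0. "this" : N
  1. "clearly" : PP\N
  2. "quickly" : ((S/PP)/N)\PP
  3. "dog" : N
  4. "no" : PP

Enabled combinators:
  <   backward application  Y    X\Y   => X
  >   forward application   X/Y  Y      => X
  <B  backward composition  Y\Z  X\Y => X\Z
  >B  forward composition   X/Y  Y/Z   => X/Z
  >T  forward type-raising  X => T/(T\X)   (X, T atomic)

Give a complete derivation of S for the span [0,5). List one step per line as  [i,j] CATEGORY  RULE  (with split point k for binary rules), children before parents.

[0,5] S   >
  [0,4] S/PP   >
    [0,3] (S/PP)/N   <
      [0,2] PP   >
        [0,1] PP/(PP\N)   >T
          [0,1] "this" : N
        [1,2] "clearly" : PP\N
      [2,3] "quickly" : ((S/PP)/N)\PP
    [3,4] "dog" : N
  [4,5] "no" : PP

[0,1] N  lex  "this"
[0,1] PP/(PP\N)  >T
[1,2] PP\N  lex  "clearly"
[0,2] PP  >  k=1
[2,3] ((S/PP)/N)\PP  lex  "quickly"
[0,3] (S/PP)/N  <  k=2
[3,4] N  lex  "dog"
[0,4] S/PP  >  k=3
[4,5] PP  lex  "no"
[0,5] S  >  k=4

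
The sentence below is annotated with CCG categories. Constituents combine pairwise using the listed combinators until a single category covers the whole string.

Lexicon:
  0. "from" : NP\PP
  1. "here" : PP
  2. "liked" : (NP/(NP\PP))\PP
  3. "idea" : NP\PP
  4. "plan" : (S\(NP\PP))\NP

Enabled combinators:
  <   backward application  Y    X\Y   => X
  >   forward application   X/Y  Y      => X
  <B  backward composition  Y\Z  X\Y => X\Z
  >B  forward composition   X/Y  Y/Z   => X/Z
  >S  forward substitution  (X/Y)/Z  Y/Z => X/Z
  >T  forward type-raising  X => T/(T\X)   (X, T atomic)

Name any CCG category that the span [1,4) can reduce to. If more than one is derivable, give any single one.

[0,5] S   <
  [0,1] "from" : NP\PP
  [1,5] S\(NP\PP)   <
    [1,4] NP   >
      [1,3] NP/(NP\PP)   <
        [1,2] "here" : PP
        [2,3] "liked" : (NP/(NP\PP))\PP
      [3,4] "idea" : NP\PP
    [4,5] "plan" : (S\(NP\PP))\NP

NP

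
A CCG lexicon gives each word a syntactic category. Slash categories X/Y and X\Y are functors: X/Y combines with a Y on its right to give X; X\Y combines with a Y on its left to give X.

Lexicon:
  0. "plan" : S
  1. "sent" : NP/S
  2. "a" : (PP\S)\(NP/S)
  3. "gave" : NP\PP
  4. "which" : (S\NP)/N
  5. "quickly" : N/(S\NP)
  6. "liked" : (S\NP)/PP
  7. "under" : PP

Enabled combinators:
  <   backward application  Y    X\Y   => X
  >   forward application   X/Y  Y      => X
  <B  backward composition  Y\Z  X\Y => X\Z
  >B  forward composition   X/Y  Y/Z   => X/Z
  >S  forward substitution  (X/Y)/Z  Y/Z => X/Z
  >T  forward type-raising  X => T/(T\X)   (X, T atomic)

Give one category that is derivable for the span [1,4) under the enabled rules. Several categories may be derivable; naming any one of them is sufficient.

NP\S

[0,8] S   <
  [0,4] NP   <
    [0,1] "plan" : S
    [1,4] NP\S   <B
      [1,3] PP\S   <
        [1,2] "sent" : NP/S
        [2,3] "a" : (PP\S)\(NP/S)
      [3,4] "gave" : NP\PP
  [4,8] S\NP   >
    [4,5] "which" : (S\NP)/N
    [5,8] N   >
      [5,6] "quickly" : N/(S\NP)
      [6,8] S\NP   >
        [6,7] "liked" : (S\NP)/PP
        [7,8] "under" : PP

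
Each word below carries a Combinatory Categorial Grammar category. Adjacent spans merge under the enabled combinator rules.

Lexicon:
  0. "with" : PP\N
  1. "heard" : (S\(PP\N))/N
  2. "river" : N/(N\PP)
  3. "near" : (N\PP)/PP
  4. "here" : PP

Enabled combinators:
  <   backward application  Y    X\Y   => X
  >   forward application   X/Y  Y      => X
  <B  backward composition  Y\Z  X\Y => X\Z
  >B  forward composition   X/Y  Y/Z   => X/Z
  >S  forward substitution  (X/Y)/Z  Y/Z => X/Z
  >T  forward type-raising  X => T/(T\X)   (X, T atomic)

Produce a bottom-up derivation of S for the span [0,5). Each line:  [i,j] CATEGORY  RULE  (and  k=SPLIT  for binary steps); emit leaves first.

[0,1] PP\N  lex  "with"
[1,2] (S\(PP\N))/N  lex  "heard"
[2,3] N/(N\PP)  lex  "river"
[3,4] (N\PP)/PP  lex  "near"
[4,5] PP  lex  "here"
[3,5] N\PP  >  k=4
[2,5] N  >  k=3
[1,5] S\(PP\N)  >  k=2
[0,5] S  <  k=1

[0,5] S   <
  [0,1] "with" : PP\N
  [1,5] S\(PP\N)   >
    [1,2] "heard" : (S\(PP\N))/N
    [2,5] N   >
      [2,3] "river" : N/(N\PP)
      [3,5] N\PP   >
        [3,4] "near" : (N\PP)/PP
        [4,5] "here" : PP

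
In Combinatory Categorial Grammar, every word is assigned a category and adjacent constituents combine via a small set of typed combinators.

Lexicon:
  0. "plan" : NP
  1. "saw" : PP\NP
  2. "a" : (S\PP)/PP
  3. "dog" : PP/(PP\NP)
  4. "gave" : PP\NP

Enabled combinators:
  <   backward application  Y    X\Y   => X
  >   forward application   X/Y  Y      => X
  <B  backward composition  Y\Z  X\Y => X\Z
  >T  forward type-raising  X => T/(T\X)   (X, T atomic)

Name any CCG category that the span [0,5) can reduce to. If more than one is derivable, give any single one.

[0,5] S   >
  [0,1] S/(S\NP)   >T
    [0,1] "plan" : NP
  [1,5] S\NP   <B
    [1,2] "saw" : PP\NP
    [2,5] S\PP   >
      [2,3] "a" : (S\PP)/PP
      [3,5] PP   >
        [3,4] "dog" : PP/(PP\NP)
        [4,5] "gave" : PP\NP

S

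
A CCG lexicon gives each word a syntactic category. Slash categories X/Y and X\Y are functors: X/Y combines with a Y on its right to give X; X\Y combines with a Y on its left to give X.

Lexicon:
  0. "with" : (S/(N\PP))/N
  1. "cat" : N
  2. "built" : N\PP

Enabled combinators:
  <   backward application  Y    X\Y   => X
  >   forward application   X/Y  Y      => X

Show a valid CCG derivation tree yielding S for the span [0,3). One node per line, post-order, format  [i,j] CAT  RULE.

[0,3] S   >
  [0,2] S/(N\PP)   >
    [0,1] "with" : (S/(N\PP))/N
    [1,2] "cat" : N
  [2,3] "built" : N\PP

[0,1] (S/(N\PP))/N  lex  "with"
[1,2] N  lex  "cat"
[0,2] S/(N\PP)  >  k=1
[2,3] N\PP  lex  "built"
[0,3] S  >  k=2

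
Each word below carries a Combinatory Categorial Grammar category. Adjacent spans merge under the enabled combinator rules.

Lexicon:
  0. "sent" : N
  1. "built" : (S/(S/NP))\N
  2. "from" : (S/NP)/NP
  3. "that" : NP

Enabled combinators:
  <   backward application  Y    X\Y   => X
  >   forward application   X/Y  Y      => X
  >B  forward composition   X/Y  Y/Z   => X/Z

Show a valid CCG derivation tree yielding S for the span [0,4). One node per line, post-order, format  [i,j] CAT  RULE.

[0,4] S   >
  [0,2] S/(S/NP)   <
    [0,1] "sent" : N
    [1,2] "built" : (S/(S/NP))\N
  [2,4] S/NP   >
    [2,3] "from" : (S/NP)/NP
    [3,4] "that" : NP

[0,1] N  lex  "sent"
[1,2] (S/(S/NP))\N  lex  "built"
[0,2] S/(S/NP)  <  k=1
[2,3] (S/NP)/NP  lex  "from"
[3,4] NP  lex  "that"
[2,4] S/NP  >  k=3
[0,4] S  >  k=2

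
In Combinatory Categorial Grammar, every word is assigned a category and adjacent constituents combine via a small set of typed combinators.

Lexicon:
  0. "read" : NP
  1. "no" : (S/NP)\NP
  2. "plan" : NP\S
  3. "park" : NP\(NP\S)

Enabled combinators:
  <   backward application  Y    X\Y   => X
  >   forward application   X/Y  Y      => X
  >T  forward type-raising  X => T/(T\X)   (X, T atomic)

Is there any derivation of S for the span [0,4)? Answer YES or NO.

YES

[0,4] S   >
  [0,2] S/NP   <
    [0,1] "read" : NP
    [1,2] "no" : (S/NP)\NP
  [2,4] NP   <
    [2,3] "plan" : NP\S
    [3,4] "park" : NP\(NP\S)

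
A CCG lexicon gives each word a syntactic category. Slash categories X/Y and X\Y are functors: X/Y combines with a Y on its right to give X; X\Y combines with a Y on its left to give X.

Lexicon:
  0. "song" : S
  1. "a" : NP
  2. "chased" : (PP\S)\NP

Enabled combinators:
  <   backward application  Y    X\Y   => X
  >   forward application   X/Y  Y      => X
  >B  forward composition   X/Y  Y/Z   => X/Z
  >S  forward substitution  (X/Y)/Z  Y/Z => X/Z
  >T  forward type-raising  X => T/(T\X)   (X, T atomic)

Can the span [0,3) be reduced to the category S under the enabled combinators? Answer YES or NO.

NO

S NP (PP\S)\NP
CKY chart[0,3] = {N/(N\PP), NP/(NP\PP), PP, PP/(PP\PP), S/(S\PP)}; S ∉ chart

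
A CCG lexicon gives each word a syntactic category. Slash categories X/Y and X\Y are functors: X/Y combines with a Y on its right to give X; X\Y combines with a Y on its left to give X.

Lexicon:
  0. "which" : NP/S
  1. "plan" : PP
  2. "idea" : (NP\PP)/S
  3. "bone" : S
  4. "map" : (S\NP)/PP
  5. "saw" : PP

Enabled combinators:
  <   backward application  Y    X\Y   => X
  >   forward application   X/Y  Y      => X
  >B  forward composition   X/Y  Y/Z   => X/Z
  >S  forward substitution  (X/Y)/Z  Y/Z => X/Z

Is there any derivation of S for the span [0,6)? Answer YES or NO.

NP/S PP (NP\PP)/S S (S\NP)/PP PP
CKY chart[0,6] = {NP}; S ∉ chart

NO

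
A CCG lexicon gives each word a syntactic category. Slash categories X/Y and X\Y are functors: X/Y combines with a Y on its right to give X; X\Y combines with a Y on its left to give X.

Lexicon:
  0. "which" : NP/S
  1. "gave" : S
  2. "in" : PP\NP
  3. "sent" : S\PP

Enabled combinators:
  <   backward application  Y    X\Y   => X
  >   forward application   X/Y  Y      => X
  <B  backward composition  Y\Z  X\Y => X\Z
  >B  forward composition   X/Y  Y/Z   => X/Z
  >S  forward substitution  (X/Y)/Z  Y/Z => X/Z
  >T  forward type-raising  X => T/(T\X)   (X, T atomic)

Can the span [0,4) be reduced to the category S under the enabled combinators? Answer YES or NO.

YES

[0,4] S   <
  [0,2] NP   >
    [0,1] "which" : NP/S
    [1,2] "gave" : S
  [2,4] S\NP   <B
    [2,3] "in" : PP\NP
    [3,4] "sent" : S\PP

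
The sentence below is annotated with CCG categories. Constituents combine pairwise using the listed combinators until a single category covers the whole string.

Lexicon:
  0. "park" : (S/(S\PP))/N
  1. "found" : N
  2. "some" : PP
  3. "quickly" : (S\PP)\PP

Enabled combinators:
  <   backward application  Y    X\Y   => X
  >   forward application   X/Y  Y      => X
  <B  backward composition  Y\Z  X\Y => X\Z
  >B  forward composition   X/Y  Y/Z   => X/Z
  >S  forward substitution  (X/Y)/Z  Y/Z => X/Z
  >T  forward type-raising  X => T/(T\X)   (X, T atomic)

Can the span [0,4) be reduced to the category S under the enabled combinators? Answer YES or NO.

YES

[0,4] S   >
  [0,2] S/(S\PP)   >
    [0,1] "park" : (S/(S\PP))/N
    [1,2] "found" : N
  [2,4] S\PP   <
    [2,3] "some" : PP
    [3,4] "quickly" : (S\PP)\PP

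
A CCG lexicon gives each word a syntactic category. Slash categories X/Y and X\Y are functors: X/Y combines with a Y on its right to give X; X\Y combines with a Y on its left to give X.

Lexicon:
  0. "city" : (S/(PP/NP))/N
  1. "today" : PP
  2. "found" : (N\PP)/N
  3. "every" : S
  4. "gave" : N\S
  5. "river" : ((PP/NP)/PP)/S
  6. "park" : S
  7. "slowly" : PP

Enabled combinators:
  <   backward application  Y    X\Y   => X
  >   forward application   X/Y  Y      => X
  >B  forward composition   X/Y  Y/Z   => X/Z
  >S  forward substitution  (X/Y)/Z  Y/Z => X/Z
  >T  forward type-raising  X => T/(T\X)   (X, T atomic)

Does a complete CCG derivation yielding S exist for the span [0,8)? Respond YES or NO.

[0,8] S   >
  [0,5] S/(PP/NP)   >
    [0,1] "city" : (S/(PP/NP))/N
    [1,5] N   <
      [1,2] "today" : PP
      [2,5] N\PP   >
        [2,3] "found" : (N\PP)/N
        [3,5] N   >
          [3,4] N/(N\S)   >T
            [3,4] "every" : S
          [4,5] "gave" : N\S
  [5,8] PP/NP   >
    [5,7] (PP/NP)/PP   >
      [5,6] "river" : ((PP/NP)/PP)/S
      [6,7] "park" : S
    [7,8] "slowly" : PP

YES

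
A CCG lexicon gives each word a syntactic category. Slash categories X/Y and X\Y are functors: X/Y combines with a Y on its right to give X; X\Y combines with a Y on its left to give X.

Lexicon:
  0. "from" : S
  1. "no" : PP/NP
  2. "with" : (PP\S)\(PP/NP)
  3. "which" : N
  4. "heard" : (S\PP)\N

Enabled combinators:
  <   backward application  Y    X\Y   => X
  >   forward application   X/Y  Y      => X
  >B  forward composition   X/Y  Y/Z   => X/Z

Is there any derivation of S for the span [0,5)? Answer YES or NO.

[0,5] S   <
  [0,3] PP   <
    [0,1] "from" : S
    [1,3] PP\S   <
      [1,2] "no" : PP/NP
      [2,3] "with" : (PP\S)\(PP/NP)
  [3,5] S\PP   <
    [3,4] "which" : N
    [4,5] "heard" : (S\PP)\N

YES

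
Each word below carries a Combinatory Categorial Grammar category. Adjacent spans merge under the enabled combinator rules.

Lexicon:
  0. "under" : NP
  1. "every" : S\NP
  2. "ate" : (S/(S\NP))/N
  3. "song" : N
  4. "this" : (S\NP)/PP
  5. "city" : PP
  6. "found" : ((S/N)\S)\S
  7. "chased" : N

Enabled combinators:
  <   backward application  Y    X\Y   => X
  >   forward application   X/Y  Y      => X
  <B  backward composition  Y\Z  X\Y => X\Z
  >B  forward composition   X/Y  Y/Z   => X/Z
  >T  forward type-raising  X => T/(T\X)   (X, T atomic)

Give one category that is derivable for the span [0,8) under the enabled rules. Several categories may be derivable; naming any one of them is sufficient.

[0,8] S   >
  [0,7] S/N   <
    [0,2] S   <
      [0,1] "under" : NP
      [1,2] "every" : S\NP
    [2,7] (S/N)\S   <
      [2,6] S   >
        [2,4] S/(S\NP)   >
          [2,3] "ate" : (S/(S\NP))/N
          [3,4] "song" : N
        [4,6] S\NP   >
          [4,5] "this" : (S\NP)/PP
          [5,6] "city" : PP
      [6,7] "found" : ((S/N)\S)\S
  [7,8] "chased" : N

S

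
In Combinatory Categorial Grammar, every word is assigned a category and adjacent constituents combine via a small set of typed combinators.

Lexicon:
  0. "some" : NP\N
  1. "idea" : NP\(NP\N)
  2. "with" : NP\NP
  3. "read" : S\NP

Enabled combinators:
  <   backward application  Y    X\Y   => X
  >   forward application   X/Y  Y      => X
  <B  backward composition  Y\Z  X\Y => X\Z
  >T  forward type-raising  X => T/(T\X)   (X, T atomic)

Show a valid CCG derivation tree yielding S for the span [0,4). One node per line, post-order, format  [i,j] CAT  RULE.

[0,1] NP\N  lex  "some"
[1,2] NP\(NP\N)  lex  "idea"
[0,2] NP  <  k=1
[2,3] NP\NP  lex  "with"
[3,4] S\NP  lex  "read"
[2,4] S\NP  <B  k=3
[0,4] S  <  k=2

[0,4] S   <
  [0,2] NP   <
    [0,1] "some" : NP\N
    [1,2] "idea" : NP\(NP\N)
  [2,4] S\NP   <B
    [2,3] "with" : NP\NP
    [3,4] "read" : S\NP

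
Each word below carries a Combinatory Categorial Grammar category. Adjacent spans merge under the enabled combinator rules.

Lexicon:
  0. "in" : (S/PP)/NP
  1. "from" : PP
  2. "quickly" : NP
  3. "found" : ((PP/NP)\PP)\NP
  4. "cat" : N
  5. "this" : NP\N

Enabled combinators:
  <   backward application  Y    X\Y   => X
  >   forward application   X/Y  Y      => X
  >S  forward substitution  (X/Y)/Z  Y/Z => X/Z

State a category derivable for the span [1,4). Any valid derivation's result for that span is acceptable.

[0,6] S   >
  [0,4] S/NP   >S
    [0,1] "in" : (S/PP)/NP
    [1,4] PP/NP   <
      [1,2] "from" : PP
      [2,4] (PP/NP)\PP   <
        [2,3] "quickly" : NP
        [3,4] "found" : ((PP/NP)\PP)\NP
  [4,6] NP   <
    [4,5] "cat" : N
    [5,6] "this" : NP\N

PP/NP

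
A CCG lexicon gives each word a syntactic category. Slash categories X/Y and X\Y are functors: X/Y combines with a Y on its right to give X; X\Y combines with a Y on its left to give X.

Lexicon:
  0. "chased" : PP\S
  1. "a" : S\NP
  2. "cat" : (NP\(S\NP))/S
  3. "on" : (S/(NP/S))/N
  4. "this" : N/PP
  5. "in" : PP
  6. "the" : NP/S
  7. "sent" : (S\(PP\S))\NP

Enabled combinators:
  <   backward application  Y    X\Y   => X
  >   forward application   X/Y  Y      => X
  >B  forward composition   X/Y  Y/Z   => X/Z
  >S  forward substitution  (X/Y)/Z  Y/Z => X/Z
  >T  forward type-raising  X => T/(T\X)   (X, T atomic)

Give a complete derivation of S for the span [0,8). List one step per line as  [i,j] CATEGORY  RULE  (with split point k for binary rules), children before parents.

[0,8] S   <
  [0,1] "chased" : PP\S
  [1,8] S\(PP\S)   <
    [1,7] NP   <
      [1,2] "a" : S\NP
      [2,7] NP\(S\NP)   >
        [2,3] "cat" : (NP\(S\NP))/S
        [3,7] S   >
          [3,6] S/(NP/S)   >
            [3,4] "on" : (S/(NP/S))/N
            [4,6] N   >
              [4,5] "this" : N/PP
              [5,6] "in" : PP
          [6,7] "the" : NP/S
    [7,8] "sent" : (S\(PP\S))\NP

[0,1] PP\S  lex  "chased"
[1,2] S\NP  lex  "a"
[2,3] (NP\(S\NP))/S  lex  "cat"
[3,4] (S/(NP/S))/N  lex  "on"
[4,5] N/PP  lex  "this"
[5,6] PP  lex  "in"
[4,6] N  >  k=5
[3,6] S/(NP/S)  >  k=4
[6,7] NP/S  lex  "the"
[3,7] S  >  k=6
[2,7] NP\(S\NP)  >  k=3
[1,7] NP  <  k=2
[7,8] (S\(PP\S))\NP  lex  "sent"
[1,8] S\(PP\S)  <  k=7
[0,8] S  <  k=1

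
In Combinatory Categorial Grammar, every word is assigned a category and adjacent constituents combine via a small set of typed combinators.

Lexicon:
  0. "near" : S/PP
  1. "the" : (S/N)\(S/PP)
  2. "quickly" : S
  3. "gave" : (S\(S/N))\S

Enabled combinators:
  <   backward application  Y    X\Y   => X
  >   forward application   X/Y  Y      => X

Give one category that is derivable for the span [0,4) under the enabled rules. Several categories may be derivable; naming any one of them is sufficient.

S

[0,4] S   <
  [0,2] S/N   <
    [0,1] "near" : S/PP
    [1,2] "the" : (S/N)\(S/PP)
  [2,4] S\(S/N)   <
    [2,3] "quickly" : S
    [3,4] "gave" : (S\(S/N))\S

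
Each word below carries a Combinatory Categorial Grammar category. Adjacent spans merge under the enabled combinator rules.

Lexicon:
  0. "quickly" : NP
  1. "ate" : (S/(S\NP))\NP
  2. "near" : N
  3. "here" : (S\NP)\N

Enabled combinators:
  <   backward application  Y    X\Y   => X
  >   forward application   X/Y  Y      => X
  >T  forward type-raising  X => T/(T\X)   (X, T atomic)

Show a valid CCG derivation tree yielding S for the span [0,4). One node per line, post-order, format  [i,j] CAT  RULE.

[0,1] NP  lex  "quickly"
[1,2] (S/(S\NP))\NP  lex  "ate"
[0,2] S/(S\NP)  <  k=1
[2,3] N  lex  "near"
[3,4] (S\NP)\N  lex  "here"
[2,4] S\NP  <  k=3
[0,4] S  >  k=2

[0,4] S   >
  [0,2] S/(S\NP)   <
    [0,1] "quickly" : NP
    [1,2] "ate" : (S/(S\NP))\NP
  [2,4] S\NP   <
    [2,3] "near" : N
    [3,4] "here" : (S\NP)\N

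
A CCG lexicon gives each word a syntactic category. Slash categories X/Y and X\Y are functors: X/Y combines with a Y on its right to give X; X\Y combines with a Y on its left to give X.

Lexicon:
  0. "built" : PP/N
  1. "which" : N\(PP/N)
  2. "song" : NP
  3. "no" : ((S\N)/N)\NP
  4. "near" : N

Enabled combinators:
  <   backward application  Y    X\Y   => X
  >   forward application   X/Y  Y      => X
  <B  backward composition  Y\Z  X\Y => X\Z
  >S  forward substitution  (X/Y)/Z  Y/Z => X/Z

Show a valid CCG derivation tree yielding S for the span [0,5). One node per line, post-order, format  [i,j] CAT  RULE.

[0,1] PP/N  lex  "built"
[1,2] N\(PP/N)  lex  "which"
[0,2] N  <  k=1
[2,3] NP  lex  "song"
[3,4] ((S\N)/N)\NP  lex  "no"
[2,4] (S\N)/N  <  k=3
[4,5] N  lex  "near"
[2,5] S\N  >  k=4
[0,5] S  <  k=2

[0,5] S   <
  [0,2] N   <
    [0,1] "built" : PP/N
    [1,2] "which" : N\(PP/N)
  [2,5] S\N   >
    [2,4] (S\N)/N   <
      [2,3] "song" : NP
      [3,4] "no" : ((S\N)/N)\NP
    [4,5] "near" : N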